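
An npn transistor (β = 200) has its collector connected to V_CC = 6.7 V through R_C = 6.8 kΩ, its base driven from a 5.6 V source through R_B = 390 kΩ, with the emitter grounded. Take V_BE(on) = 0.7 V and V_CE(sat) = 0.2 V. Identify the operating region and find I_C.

saturation; I_C ≈ 0.96 mA

Assume active: I_B = (5.6 − 0.7)/390 = 0.0126 mA, giving I_C = β·I_B = 2.51 mA.
But then V_CE = 6.7 − 2.51×6.8 = -10.4 V < V_CE(sat) = 0.2 V — impossible in the active region.
So the transistor is saturated. With V_CE = 0.2 V, I_C = (V_CC − 0.2)/R_C = 6.5/6.8 = 0.956 mA.
Check: β·I_B = 2.51 mA > I_C = 0.956 mA, confirming saturation.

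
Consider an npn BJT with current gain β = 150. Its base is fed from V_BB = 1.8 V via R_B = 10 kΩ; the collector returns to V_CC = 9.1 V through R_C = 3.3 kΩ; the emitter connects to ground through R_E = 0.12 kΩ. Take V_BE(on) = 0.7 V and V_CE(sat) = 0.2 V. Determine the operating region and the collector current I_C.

Assume active: I_B = (1.8 − 0.7)/(10 + 151×0.12) = 0.0391 mA, I_C = β·I_B = 5.87 mA.
Then V_CE = 9.1 − 5.87×3.3 − 5.91×0.12 = -11 V < 0.2 V — the active assumption fails.
Re-solve with V_CE = 0.2 V. KCL at the emitter: V_E/R_E = (V_BB−0.7−V_E)/R_B + (V_CC−0.2−V_E)/R_C, giving V_E = 0.321 V.
I_C = (V_CC − 0.2 − V_E)/R_C = (8.9 − 0.321)/3.3 = 2.6 mA.
Check: I_B = (1.1 − 0.321)/10 = 0.0779 mA, and β·I_B = 11.7 mA > I_C, confirming saturation.

saturation; I_C ≈ 2.6 mA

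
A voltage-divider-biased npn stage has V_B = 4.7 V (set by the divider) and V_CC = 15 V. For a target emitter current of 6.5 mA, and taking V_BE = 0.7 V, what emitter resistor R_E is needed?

R_E ≈ 0.62 kΩ

V_E = V_B − V_BE = 4.7 − 0.7 = 4 V.
R_E = V_E / I_E = 4 / 6.5 = 0.615 kΩ.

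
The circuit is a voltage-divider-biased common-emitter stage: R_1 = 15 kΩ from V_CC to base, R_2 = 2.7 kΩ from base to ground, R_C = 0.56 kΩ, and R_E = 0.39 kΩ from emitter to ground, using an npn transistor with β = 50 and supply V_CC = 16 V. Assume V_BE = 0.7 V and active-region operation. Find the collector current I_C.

Thevenize the base divider: V_Th = V_CC·R_2/(R_1+R_2) = 16×2.7/17.7 = 2.44 V, R_Th = R_1‖R_2 = 2.29 kΩ.
Base-emitter loop: V_Th = I_B·R_Th + V_BE + (β+1)I_B·R_E, so I_B = (2.44 − 0.7) / (2.29 + 51×0.39) = 0.0785 mA.
I_C = β·I_B = 50×0.0785 = 3.92 mA, and I_E = (β+1)I_B = 4 mA.
V_CE = V_CC − I_C·R_C − I_E·R_E = 16 − 3.92×0.56 − 4×0.39 = 12.2 V.
V_CE = 12.2 V > 0.2 V confirms active-region operation.

I_C ≈ 3.9 mA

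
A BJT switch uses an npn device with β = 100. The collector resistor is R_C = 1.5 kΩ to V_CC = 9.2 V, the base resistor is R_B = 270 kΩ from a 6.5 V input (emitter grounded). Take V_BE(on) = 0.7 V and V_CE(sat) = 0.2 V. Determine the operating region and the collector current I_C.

active; I_C ≈ 2.1 mA

Assume active. Base-emitter loop: I_B = (V_BB − V_BE)/R_B = (6.5 − 0.7)/270 = 0.0215 mA.
I_C = β·I_B = 100×0.0215 = 2.15 mA.
V_CE = V_CC − I_C·R_C = 9.2 − 2.15×1.5 = 5.98 V > V_CE(sat), so the active-region assumption holds.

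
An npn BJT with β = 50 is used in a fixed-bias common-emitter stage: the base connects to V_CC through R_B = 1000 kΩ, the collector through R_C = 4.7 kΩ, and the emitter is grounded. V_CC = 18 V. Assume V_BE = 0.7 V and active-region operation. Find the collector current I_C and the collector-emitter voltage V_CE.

Base loop: V_CC = I_B·R_B + V_BE, so I_B = (18 − 0.7)/1000 kΩ = 0.0173 mA.
In the active region I_C = β·I_B = 50 × 0.0173 = 0.865 mA.
Collector loop: V_CE = V_CC − I_C·R_C = 18 − 0.865×4.7 = 13.9 V.
Since V_CE = 13.9 V > V_CE(sat) ≈ 0.2 V, the transistor is in the active region as assumed.

I_C ≈ 0.86 mA, V_CE ≈ 14 V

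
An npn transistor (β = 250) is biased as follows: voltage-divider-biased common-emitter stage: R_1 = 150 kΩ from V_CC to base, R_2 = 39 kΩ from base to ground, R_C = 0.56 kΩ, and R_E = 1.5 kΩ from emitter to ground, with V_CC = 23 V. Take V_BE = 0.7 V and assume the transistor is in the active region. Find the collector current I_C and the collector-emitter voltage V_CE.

I_C ≈ 2.5 mA, V_CE ≈ 18 V

Thevenize the base divider: V_Th = V_CC·R_2/(R_1+R_2) = 23×39/189 = 4.75 V, R_Th = R_1‖R_2 = 31 kΩ.
Base-emitter loop: V_Th = I_B·R_Th + V_BE + (β+1)I_B·R_E, so I_B = (4.75 − 0.7) / (31 + 251×1.5) = 0.00993 mA.
I_C = β·I_B = 250×0.00993 = 2.48 mA, and I_E = (β+1)I_B = 2.49 mA.
V_CE = V_CC − I_C·R_C − I_E·R_E = 23 − 2.48×0.56 − 2.49×1.5 = 17.9 V.
V_CE = 17.9 V > 0.2 V confirms active-region operation.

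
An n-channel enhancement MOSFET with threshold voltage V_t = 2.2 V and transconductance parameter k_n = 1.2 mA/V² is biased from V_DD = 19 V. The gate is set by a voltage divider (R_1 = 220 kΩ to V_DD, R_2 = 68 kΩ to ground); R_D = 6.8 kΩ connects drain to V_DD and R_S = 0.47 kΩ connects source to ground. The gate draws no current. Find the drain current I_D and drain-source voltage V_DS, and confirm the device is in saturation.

I_D ≈ 1.5 mA, V_DS ≈ 8.1 V

V_G = V_DD·R_2/(R_1+R_2) = 19×68/288 = 4.49 V.
Assume saturation: I_D = (k_n/2)(V_GS − V_t)² with V_GS = V_G − I_D·R_S = 4.49 − 0.47·I_D.
Substituting gives 0.133·I_D² − 2.29·I_D + 3.14 = 0, with roots I_D = 1.5 or 15.8 mA.
The root I_D = 15.8 mA gives V_GS = -2.93 V ≤ V_t, so take I_D = 1.5 mA.
Then V_GS = 3.78 V and V_DS = V_DD − I_D(R_D+R_S) = 19 − 1.5×7.27 = 8.1 V.
Saturation requires V_DS ≥ V_GS − V_t = 1.58 V; 8.1 ≥ 1.58 ✓.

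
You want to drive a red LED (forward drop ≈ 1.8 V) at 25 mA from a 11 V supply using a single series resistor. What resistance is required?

The resistor drops V_S − V_D = 11 − 1.8 = 9.2 V at 25 mA.
R = 9.2 V / 25 mA = 0.368 kΩ.

R ≈ 0.37 kΩ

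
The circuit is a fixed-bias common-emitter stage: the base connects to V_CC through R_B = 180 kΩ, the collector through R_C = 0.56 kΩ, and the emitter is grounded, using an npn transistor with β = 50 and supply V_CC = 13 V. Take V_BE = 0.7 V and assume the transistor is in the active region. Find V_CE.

Base loop: V_CC = I_B·R_B + V_BE, so I_B = (13 − 0.7)/180 kΩ = 0.0683 mA.
In the active region I_C = β·I_B = 50 × 0.0683 = 3.42 mA.
Collector loop: V_CE = V_CC − I_C·R_C = 13 − 3.42×0.56 = 11.1 V.
Since V_CE = 11.1 V > V_CE(sat) ≈ 0.2 V, the transistor is in the active region as assumed.

V_CE ≈ 11 V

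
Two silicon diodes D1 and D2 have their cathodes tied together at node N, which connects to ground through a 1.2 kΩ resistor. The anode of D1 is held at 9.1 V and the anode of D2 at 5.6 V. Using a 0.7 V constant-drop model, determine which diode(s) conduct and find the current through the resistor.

Assume both conduct. Then node N would need to be at both 9.1−0.7 = 8.4 V and 5.6−0.7 = 4.9 V, which is impossible.
Assume only D1 conducts: V_N = 9.1 − 0.7 = 8.4 V, so I_R = 8.4/1.2 = 7 mA.
Check D2: its anode-to-cathode voltage is 5.6 − 8.4 = -2.8 V < 0.7 V, so it is off. The assumption is consistent.

Only D1 conducts; I_R ≈ 7 mA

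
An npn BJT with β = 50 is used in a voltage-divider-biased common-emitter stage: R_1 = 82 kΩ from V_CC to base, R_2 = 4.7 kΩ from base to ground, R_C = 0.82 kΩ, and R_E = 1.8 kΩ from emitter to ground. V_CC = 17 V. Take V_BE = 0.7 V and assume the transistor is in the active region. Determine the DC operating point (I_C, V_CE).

Thevenize the base divider: V_Th = V_CC·R_2/(R_1+R_2) = 17×4.7/86.7 = 0.922 V, R_Th = R_1‖R_2 = 4.45 kΩ.
Base-emitter loop: V_Th = I_B·R_Th + V_BE + (β+1)I_B·R_E, so I_B = (0.922 − 0.7) / (4.45 + 51×1.8) = 0.0023 mA.
I_C = β·I_B = 50×0.0023 = 0.115 mA, and I_E = (β+1)I_B = 0.117 mA.
V_CE = V_CC − I_C·R_C − I_E·R_E = 17 − 0.115×0.82 − 0.117×1.8 = 16.7 V.
V_CE = 16.7 V > 0.2 V confirms active-region operation.

I_C ≈ 0.12 mA, V_CE ≈ 17 V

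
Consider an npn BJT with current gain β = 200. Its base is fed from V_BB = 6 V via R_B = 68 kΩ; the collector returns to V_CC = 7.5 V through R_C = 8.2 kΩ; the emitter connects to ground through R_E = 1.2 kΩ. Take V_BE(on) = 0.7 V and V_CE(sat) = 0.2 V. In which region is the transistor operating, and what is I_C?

saturation; I_C ≈ 0.77 mA

Assume active: I_B = (6 − 0.7)/(68 + 201×1.2) = 0.0171 mA, I_C = β·I_B = 3.43 mA.
Then V_CE = 7.5 − 3.43×8.2 − 3.45×1.2 = -24.7 V < 0.2 V — the active assumption fails.
Re-solve with V_CE = 0.2 V. KCL at the emitter: V_E/R_E = (V_BB−0.7−V_E)/R_B + (V_CC−0.2−V_E)/R_C, giving V_E = 0.998 V.
I_C = (V_CC − 0.2 − V_E)/R_C = (7.3 − 0.998)/8.2 = 0.769 mA.
Check: I_B = (5.3 − 0.998)/68 = 0.0633 mA, and β·I_B = 12.7 mA > I_C, confirming saturation.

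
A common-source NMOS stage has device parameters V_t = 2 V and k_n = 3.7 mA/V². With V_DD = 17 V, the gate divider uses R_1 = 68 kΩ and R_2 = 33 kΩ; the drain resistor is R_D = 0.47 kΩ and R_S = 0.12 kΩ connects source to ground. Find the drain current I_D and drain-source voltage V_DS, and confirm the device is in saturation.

V_G = V_DD·R_2/(R_1+R_2) = 17×33/101 = 5.55 V.
Assume saturation: I_D = (k_n/2)(V_GS − V_t)² with V_GS = V_G − I_D·R_S = 5.55 − 0.12·I_D.
Substituting gives 0.0266·I_D² − 2.58·I_D + 23.4 = 0, with roots I_D = 10.1 or 86.7 mA.
The root I_D = 86.7 mA gives V_GS = -4.84 V ≤ V_t, so take I_D = 10.1 mA.
Then V_GS = 4.34 V and V_DS = V_DD − I_D(R_D+R_S) = 17 − 10.1×0.59 = 11 V.
Saturation requires V_DS ≥ V_GS − V_t = 2.34 V; 11 ≥ 2.34 ✓.

I_D ≈ 10 mA, V_DS ≈ 11 V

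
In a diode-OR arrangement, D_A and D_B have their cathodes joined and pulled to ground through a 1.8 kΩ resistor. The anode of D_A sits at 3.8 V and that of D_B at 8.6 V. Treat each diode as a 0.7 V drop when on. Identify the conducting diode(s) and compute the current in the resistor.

Assume both conduct. Then node N would need to be at both 3.8−0.7 = 3.1 V and 8.6−0.7 = 7.9 V, which is impossible.
Assume only D_B conducts: V_N = 8.6 − 0.7 = 7.9 V, so I_R = 7.9/1.8 = 4.39 mA.
Check D_A: its anode-to-cathode voltage is 3.8 − 7.9 = -4.1 V < 0.7 V, so it is off. The assumption is consistent.

Only D_B conducts; I_R ≈ 4.4 mA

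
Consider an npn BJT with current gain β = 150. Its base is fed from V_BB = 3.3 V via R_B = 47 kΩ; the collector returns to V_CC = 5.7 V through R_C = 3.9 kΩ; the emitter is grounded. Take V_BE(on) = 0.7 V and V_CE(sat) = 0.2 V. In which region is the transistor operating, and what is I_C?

saturation; I_C ≈ 1.4 mA

Assume active: I_B = (3.3 − 0.7)/47 = 0.0553 mA, giving I_C = β·I_B = 8.3 mA.
But then V_CE = 5.7 − 8.3×3.9 = -26.7 V < V_CE(sat) = 0.2 V — impossible in the active region.
So the transistor is saturated. With V_CE = 0.2 V, I_C = (V_CC − 0.2)/R_C = 5.5/3.9 = 1.41 mA.
Check: β·I_B = 8.3 mA > I_C = 1.41 mA, confirming saturation.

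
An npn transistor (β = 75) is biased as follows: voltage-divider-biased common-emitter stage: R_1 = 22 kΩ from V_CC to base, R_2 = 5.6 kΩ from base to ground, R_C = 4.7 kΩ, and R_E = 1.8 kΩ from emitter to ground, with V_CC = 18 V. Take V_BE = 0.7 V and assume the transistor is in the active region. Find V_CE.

Thevenize the base divider: V_Th = V_CC·R_2/(R_1+R_2) = 18×5.6/27.6 = 3.65 V, R_Th = R_1‖R_2 = 4.46 kΩ.
Base-emitter loop: V_Th = I_B·R_Th + V_BE + (β+1)I_B·R_E, so I_B = (3.65 − 0.7) / (4.46 + 76×1.8) = 0.0209 mA.
I_C = β·I_B = 75×0.0209 = 1.57 mA, and I_E = (β+1)I_B = 1.59 mA.
V_CE = V_CC − I_C·R_C − I_E·R_E = 18 − 1.57×4.7 − 1.59×1.8 = 7.77 V.
V_CE = 7.77 V > 0.2 V confirms active-region operation.

V_CE ≈ 7.8 V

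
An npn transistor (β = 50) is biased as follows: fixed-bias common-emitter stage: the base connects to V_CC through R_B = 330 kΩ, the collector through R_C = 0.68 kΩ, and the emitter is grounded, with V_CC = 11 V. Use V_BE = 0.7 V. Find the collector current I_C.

I_C ≈ 1.6 mA

Base loop: V_CC = I_B·R_B + V_BE, so I_B = (11 − 0.7)/330 kΩ = 0.0312 mA.
In the active region I_C = β·I_B = 50 × 0.0312 = 1.56 mA.
Collector loop: V_CE = V_CC − I_C·R_C = 11 − 1.56×0.68 = 9.94 V.
Since V_CE = 9.94 V > V_CE(sat) ≈ 0.2 V, the transistor is in the active region as assumed.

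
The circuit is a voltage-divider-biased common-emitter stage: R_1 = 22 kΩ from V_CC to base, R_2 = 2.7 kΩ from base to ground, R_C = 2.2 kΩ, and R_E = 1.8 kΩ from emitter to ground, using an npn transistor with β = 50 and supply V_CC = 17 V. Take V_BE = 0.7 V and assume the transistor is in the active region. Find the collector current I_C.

Thevenize the base divider: V_Th = V_CC·R_2/(R_1+R_2) = 17×2.7/24.7 = 1.86 V, R_Th = R_1‖R_2 = 2.4 kΩ.
Base-emitter loop: V_Th = I_B·R_Th + V_BE + (β+1)I_B·R_E, so I_B = (1.86 − 0.7) / (2.4 + 51×1.8) = 0.0123 mA.
I_C = β·I_B = 50×0.0123 = 0.615 mA, and I_E = (β+1)I_B = 0.627 mA.
V_CE = V_CC − I_C·R_C − I_E·R_E = 17 − 0.615×2.2 − 0.627×1.8 = 14.5 V.
V_CE = 14.5 V > 0.2 V confirms active-region operation.

I_C ≈ 0.61 mA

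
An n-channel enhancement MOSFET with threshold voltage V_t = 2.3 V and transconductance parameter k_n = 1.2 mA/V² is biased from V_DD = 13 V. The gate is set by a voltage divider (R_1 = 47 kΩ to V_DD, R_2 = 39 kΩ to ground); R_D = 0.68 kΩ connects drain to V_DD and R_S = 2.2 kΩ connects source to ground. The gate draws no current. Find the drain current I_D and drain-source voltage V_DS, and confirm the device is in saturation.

V_G = V_DD·R_2/(R_1+R_2) = 13×39/86 = 5.9 V.
Assume saturation: I_D = (k_n/2)(V_GS − V_t)² with V_GS = V_G − I_D·R_S = 5.9 − 2.2·I_D.
Substituting gives 2.9·I_D² − 10.5·I_D + 7.76 = 0, with roots I_D = 1.04 or 2.58 mA.
The root I_D = 2.58 mA gives V_GS = 0.228 V ≤ V_t, so take I_D = 1.04 mA.
Then V_GS = 3.61 V and V_DS = V_DD − I_D(R_D+R_S) = 13 − 1.04×2.88 = 10 V.
Saturation requires V_DS ≥ V_GS − V_t = 1.31 V; 10 ≥ 1.31 ✓.

I_D ≈ 1 mA, V_DS ≈ 10 V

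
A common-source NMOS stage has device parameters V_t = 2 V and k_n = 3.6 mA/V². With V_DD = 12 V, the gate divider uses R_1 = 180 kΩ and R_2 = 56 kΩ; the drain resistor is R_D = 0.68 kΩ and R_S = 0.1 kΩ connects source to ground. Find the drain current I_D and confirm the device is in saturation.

V_G = V_DD·R_2/(R_1+R_2) = 12×56/236 = 2.85 V.
Assume saturation: I_D = (k_n/2)(V_GS − V_t)² with V_GS = V_G − I_D·R_S = 2.85 − 0.1·I_D.
Substituting gives 0.018·I_D² − 1.31·I_D + 1.29 = 0, with roots I_D = 1 or 71.5 mA.
The root I_D = 71.5 mA gives V_GS = -4.3 V ≤ V_t, so take I_D = 1 mA.
Then V_GS = 2.75 V and V_DS = V_DD − I_D(R_D+R_S) = 12 − 1×0.78 = 11.2 V.
Saturation requires V_DS ≥ V_GS − V_t = 0.747 V; 11.2 ≥ 0.747 ✓.

I_D ≈ 1 mA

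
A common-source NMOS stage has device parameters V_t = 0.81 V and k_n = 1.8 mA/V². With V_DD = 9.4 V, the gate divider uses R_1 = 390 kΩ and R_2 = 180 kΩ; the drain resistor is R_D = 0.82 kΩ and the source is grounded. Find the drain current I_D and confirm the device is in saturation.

V_G = V_DD·R_2/(R_1+R_2) = 9.4×180/570 = 2.97 V. With the source grounded, V_GS = V_G = 2.97 V.
Assume saturation: I_D = (k_n/2)(V_GS − V_t)² = (1.8/2)×(2.97 − 0.81)² = 0.9×2.16² = 4.19 mA.
V_DS = V_DD − I_D·R_D = 9.4 − 4.19×0.82 = 5.96 V.
Saturation requires V_DS ≥ V_GS − V_t = 2.16 V; 5.96 ≥ 2.16 ✓.

I_D ≈ 4.2 mA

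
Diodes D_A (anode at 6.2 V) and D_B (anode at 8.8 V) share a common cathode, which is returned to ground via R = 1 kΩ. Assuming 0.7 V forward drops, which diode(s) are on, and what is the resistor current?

Only D_B conducts; I_R ≈ 8.1 mA

Assume both conduct. Then node N would need to be at both 6.2−0.7 = 5.5 V and 8.8−0.7 = 8.1 V, which is impossible.
Assume only D_B conducts: V_N = 8.8 − 0.7 = 8.1 V, so I_R = 8.1/1 = 8.1 mA.
Check D_A: its anode-to-cathode voltage is 6.2 − 8.1 = -1.9 V < 0.7 V, so it is off. The assumption is consistent.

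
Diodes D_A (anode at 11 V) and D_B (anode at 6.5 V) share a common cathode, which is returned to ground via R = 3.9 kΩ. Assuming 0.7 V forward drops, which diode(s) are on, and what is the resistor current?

Assume both conduct. Then node N would need to be at both 11−0.7 = 10.3 V and 6.5−0.7 = 5.8 V, which is impossible.
Assume only D_A conducts: V_N = 11 − 0.7 = 10.3 V, so I_R = 10.3/3.9 = 2.64 mA.
Check D_B: its anode-to-cathode voltage is 6.5 − 10.3 = -3.8 V < 0.7 V, so it is off. The assumption is consistent.

Only D_A conducts; I_R ≈ 2.6 mA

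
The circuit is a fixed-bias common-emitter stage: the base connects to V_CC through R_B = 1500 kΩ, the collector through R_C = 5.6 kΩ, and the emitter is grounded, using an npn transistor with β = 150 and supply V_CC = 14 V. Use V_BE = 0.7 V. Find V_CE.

V_CE ≈ 6.6 V

Base loop: V_CC = I_B·R_B + V_BE, so I_B = (14 − 0.7)/1500 kΩ = 0.00887 mA.
In the active region I_C = β·I_B = 150 × 0.00887 = 1.33 mA.
Collector loop: V_CE = V_CC − I_C·R_C = 14 − 1.33×5.6 = 6.55 V.
Since V_CE = 6.55 V > V_CE(sat) ≈ 0.2 V, the transistor is in the active region as assumed.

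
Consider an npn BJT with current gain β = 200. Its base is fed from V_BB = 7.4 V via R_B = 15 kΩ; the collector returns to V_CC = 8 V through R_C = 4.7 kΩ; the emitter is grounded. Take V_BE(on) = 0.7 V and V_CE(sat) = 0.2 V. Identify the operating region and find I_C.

Assume active: I_B = (7.4 − 0.7)/15 = 0.447 mA, giving I_C = β·I_B = 89.3 mA.
But then V_CE = 8 − 89.3×4.7 = -412 V < V_CE(sat) = 0.2 V — impossible in the active region.
So the transistor is saturated. With V_CE = 0.2 V, I_C = (V_CC − 0.2)/R_C = 7.8/4.7 = 1.66 mA.
Check: β·I_B = 89.3 mA > I_C = 1.66 mA, confirming saturation.

saturation; I_C ≈ 1.7 mA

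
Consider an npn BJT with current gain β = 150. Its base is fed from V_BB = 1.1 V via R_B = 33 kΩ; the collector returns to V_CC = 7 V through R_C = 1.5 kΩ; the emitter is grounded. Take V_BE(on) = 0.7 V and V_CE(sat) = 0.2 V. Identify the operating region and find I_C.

Assume active. Base-emitter loop: I_B = (V_BB − V_BE)/R_B = (1.1 − 0.7)/33 = 0.0121 mA.
I_C = β·I_B = 150×0.0121 = 1.82 mA.
V_CE = V_CC − I_C·R_C = 7 − 1.82×1.5 = 4.27 V > V_CE(sat), so the active-region assumption holds.

active; I_C ≈ 1.8 mA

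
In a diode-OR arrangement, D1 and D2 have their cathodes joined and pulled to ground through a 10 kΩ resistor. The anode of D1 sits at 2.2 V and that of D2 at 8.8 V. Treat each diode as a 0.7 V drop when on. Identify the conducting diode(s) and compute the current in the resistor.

Only D2 conducts; I_R ≈ 0.81 mA

Assume both conduct. Then node N would need to be at both 2.2−0.7 = 1.5 V and 8.8−0.7 = 8.1 V, which is impossible.
Assume only D2 conducts: V_N = 8.8 − 0.7 = 8.1 V, so I_R = 8.1/10 = 0.81 mA.
Check D1: its anode-to-cathode voltage is 2.2 − 8.1 = -5.9 V < 0.7 V, so it is off. The assumption is consistent.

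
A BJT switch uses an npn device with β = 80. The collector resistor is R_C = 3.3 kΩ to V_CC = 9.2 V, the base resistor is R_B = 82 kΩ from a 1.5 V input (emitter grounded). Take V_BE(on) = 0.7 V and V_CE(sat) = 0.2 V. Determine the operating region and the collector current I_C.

Assume active. Base-emitter loop: I_B = (V_BB − V_BE)/R_B = (1.5 − 0.7)/82 = 0.00976 mA.
I_C = β·I_B = 80×0.00976 = 0.78 mA.
V_CE = V_CC − I_C·R_C = 9.2 − 0.78×3.3 = 6.62 V > V_CE(sat), so the active-region assumption holds.

active; I_C ≈ 0.78 mA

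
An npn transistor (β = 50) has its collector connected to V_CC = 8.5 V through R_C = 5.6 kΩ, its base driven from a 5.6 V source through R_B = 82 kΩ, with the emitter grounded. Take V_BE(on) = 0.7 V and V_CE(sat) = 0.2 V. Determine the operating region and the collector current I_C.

saturation; I_C ≈ 1.5 mA

Assume active: I_B = (5.6 − 0.7)/82 = 0.0598 mA, giving I_C = β·I_B = 2.99 mA.
But then V_CE = 8.5 − 2.99×5.6 = -8.23 V < V_CE(sat) = 0.2 V — impossible in the active region.
So the transistor is saturated. With V_CE = 0.2 V, I_C = (V_CC − 0.2)/R_C = 8.3/5.6 = 1.48 mA.
Check: β·I_B = 2.99 mA > I_C = 1.48 mA, confirming saturation.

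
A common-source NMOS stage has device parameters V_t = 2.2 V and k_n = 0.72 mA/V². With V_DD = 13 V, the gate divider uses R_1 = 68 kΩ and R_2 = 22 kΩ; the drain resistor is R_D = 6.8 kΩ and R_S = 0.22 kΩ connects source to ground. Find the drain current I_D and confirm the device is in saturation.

I_D ≈ 0.3 mA

V_G = V_DD·R_2/(R_1+R_2) = 13×22/90 = 3.18 V.
Assume saturation: I_D = (k_n/2)(V_GS − V_t)² with V_GS = V_G − I_D·R_S = 3.18 − 0.22·I_D.
Substituting gives 0.0174·I_D² − 1.15·I_D + 0.344 = 0, with roots I_D = 0.299 or 66 mA.
The root I_D = 66 mA gives V_GS = -11.3 V ≤ V_t, so take I_D = 0.299 mA.
Then V_GS = 3.11 V and V_DS = V_DD − I_D(R_D+R_S) = 13 − 0.299×7.02 = 10.9 V.
Saturation requires V_DS ≥ V_GS − V_t = 0.912 V; 10.9 ≥ 0.912 ✓.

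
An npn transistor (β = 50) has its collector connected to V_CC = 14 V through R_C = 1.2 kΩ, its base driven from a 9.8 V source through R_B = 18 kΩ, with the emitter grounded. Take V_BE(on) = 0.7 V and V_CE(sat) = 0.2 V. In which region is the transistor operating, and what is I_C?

saturation; I_C ≈ 12 mA

Assume active: I_B = (9.8 − 0.7)/18 = 0.506 mA, giving I_C = β·I_B = 25.3 mA.
But then V_CE = 14 − 25.3×1.2 = -16.3 V < V_CE(sat) = 0.2 V — impossible in the active region.
So the transistor is saturated. With V_CE = 0.2 V, I_C = (V_CC − 0.2)/R_C = 13.8/1.2 = 11.5 mA.
Check: β·I_B = 25.3 mA > I_C = 11.5 mA, confirming saturation.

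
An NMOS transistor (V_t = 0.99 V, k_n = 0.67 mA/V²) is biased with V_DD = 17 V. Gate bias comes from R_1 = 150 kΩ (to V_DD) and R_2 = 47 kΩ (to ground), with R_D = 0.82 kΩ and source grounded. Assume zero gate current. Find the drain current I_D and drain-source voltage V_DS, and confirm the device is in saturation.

I_D ≈ 3.1 mA, V_DS ≈ 14 V

V_G = V_DD·R_2/(R_1+R_2) = 17×47/197 = 4.06 V. With the source grounded, V_GS = V_G = 4.06 V.
Assume saturation: I_D = (k_n/2)(V_GS − V_t)² = (0.67/2)×(4.06 − 0.99)² = 0.335×3.07² = 3.15 mA.
V_DS = V_DD − I_D·R_D = 17 − 3.15×0.82 = 14.4 V.
Saturation requires V_DS ≥ V_GS − V_t = 3.07 V; 14.4 ≥ 3.07 ✓.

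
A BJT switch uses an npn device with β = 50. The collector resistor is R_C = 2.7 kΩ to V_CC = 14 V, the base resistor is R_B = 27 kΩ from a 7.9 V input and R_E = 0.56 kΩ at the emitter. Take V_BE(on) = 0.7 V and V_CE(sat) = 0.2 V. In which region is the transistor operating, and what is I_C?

saturation; I_C ≈ 4.2 mA

Assume active: I_B = (7.9 − 0.7)/(27 + 51×0.56) = 0.13 mA, I_C = β·I_B = 6.48 mA.
Then V_CE = 14 − 6.48×2.7 − 6.61×0.56 = -7.2 V < 0.2 V — the active assumption fails.
Re-solve with V_CE = 0.2 V. KCL at the emitter: V_E/R_E = (V_BB−0.7−V_E)/R_B + (V_CC−0.2−V_E)/R_C, giving V_E = 2.45 V.
I_C = (V_CC − 0.2 − V_E)/R_C = (13.8 − 2.45)/2.7 = 4.2 mA.
Check: I_B = (7.2 − 2.45)/27 = 0.176 mA, and β·I_B = 8.79 mA > I_C, confirming saturation.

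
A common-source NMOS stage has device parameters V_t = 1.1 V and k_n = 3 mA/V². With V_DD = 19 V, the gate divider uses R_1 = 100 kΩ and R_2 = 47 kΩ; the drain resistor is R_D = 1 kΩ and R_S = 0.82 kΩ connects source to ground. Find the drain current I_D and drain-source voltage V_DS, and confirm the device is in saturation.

I_D ≈ 4.1 mA, V_DS ≈ 12 V

V_G = V_DD·R_2/(R_1+R_2) = 19×47/147 = 6.07 V.
Assume saturation: I_D = (k_n/2)(V_GS − V_t)² with V_GS = V_G − I_D·R_S = 6.07 − 0.82·I_D.
Substituting gives 1.01·I_D² − 13.2·I_D + 37.1 = 0, with roots I_D = 4.06 or 9.06 mA.
The root I_D = 9.06 mA gives V_GS = -1.36 V ≤ V_t, so take I_D = 4.06 mA.
Then V_GS = 2.75 V and V_DS = V_DD − I_D(R_D+R_S) = 19 − 4.06×1.82 = 11.6 V.
Saturation requires V_DS ≥ V_GS − V_t = 1.65 V; 11.6 ≥ 1.65 ✓.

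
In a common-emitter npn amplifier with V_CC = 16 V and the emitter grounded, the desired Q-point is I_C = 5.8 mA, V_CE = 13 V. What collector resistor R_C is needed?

R_C ≈ 0.52 kΩ

Collector loop: V_CC = I_C·R_C + V_CE.
R_C = (V_CC − V_CE)/I_C = (16 − 13)/5.8 = 0.517 kΩ.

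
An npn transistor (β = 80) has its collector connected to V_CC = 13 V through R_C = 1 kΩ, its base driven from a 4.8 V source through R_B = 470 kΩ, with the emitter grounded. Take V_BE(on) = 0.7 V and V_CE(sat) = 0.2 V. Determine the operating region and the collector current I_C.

active; I_C ≈ 0.7 mA

Assume active. Base-emitter loop: I_B = (V_BB − V_BE)/R_B = (4.8 − 0.7)/470 = 0.00872 mA.
I_C = β·I_B = 80×0.00872 = 0.698 mA.
V_CE = V_CC − I_C·R_C = 13 − 0.698×1 = 12.3 V > V_CE(sat), so the active-region assumption holds.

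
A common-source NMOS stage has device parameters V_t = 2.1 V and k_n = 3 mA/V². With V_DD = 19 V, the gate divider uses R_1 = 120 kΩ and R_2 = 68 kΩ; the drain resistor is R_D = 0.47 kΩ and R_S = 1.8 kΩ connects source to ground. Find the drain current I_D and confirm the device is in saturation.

I_D ≈ 2 mA

V_G = V_DD·R_2/(R_1+R_2) = 19×68/188 = 6.87 V.
Assume saturation: I_D = (k_n/2)(V_GS − V_t)² with V_GS = V_G − I_D·R_S = 6.87 − 1.8·I_D.
Substituting gives 4.86·I_D² − 26.8·I_D + 34.2 = 0, with roots I_D = 2.01 or 3.5 mA.
The root I_D = 3.5 mA gives V_GS = 0.572 V ≤ V_t, so take I_D = 2.01 mA.
Then V_GS = 3.26 V and V_DS = V_DD − I_D(R_D+R_S) = 19 − 2.01×2.27 = 14.4 V.
Saturation requires V_DS ≥ V_GS − V_t = 1.16 V; 14.4 ≥ 1.16 ✓.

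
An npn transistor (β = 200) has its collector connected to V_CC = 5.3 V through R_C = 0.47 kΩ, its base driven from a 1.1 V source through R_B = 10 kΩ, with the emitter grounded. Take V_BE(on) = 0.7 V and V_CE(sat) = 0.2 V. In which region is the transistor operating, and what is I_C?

Assume active. Base-emitter loop: I_B = (V_BB − V_BE)/R_B = (1.1 − 0.7)/10 = 0.04 mA.
I_C = β·I_B = 200×0.04 = 8 mA.
V_CE = V_CC − I_C·R_C = 5.3 − 8×0.47 = 1.54 V > V_CE(sat), so the active-region assumption holds.

active; I_C ≈ 8 mA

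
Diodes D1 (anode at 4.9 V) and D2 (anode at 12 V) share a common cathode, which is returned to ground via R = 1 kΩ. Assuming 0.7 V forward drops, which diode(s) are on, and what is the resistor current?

Assume both conduct. Then node N would need to be at both 4.9−0.7 = 4.2 V and 12−0.7 = 11.3 V, which is impossible.
Assume only D2 conducts: V_N = 12 − 0.7 = 11.3 V, so I_R = 11.3/1 = 11.3 mA.
Check D1: its anode-to-cathode voltage is 4.9 − 11.3 = -6.4 V < 0.7 V, so it is off. The assumption is consistent.

Only D2 conducts; I_R ≈ 11 mA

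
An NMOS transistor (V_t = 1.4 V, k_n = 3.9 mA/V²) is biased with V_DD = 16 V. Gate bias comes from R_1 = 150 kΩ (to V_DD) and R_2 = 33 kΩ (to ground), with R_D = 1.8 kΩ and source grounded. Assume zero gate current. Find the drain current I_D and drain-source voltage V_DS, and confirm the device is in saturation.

V_G = V_DD·R_2/(R_1+R_2) = 16×33/183 = 2.89 V. With the source grounded, V_GS = V_G = 2.89 V.
Assume saturation: I_D = (k_n/2)(V_GS − V_t)² = (3.9/2)×(2.89 − 1.4)² = 1.95×1.49² = 4.3 mA.
V_DS = V_DD − I_D·R_D = 16 − 4.3×1.8 = 8.26 V.
Saturation requires V_DS ≥ V_GS − V_t = 1.49 V; 8.26 ≥ 1.49 ✓.

I_D ≈ 4.3 mA, V_DS ≈ 8.3 V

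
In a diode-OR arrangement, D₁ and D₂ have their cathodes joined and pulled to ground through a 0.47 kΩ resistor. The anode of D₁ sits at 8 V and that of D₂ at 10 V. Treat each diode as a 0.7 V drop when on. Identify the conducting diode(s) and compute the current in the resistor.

Assume both conduct. Then node N would need to be at both 8−0.7 = 7.3 V and 10−0.7 = 9.3 V, which is impossible.
Assume only D₂ conducts: V_N = 10 − 0.7 = 9.3 V, so I_R = 9.3/0.47 = 19.8 mA.
Check D₁: its anode-to-cathode voltage is 8 − 9.3 = -1.3 V < 0.7 V, so it is off. The assumption is consistent.

Only D₂ conducts; I_R ≈ 20 mA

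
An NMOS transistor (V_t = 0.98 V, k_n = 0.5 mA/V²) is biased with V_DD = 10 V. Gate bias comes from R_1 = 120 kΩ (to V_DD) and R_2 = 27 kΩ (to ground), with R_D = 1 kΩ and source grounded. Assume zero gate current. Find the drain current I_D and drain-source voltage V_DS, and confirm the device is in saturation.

V_G = V_DD·R_2/(R_1+R_2) = 10×27/147 = 1.84 V. With the source grounded, V_GS = V_G = 1.84 V.
Assume saturation: I_D = (k_n/2)(V_GS − V_t)² = (0.5/2)×(1.84 − 0.98)² = 0.25×0.857² = 0.183 mA.
V_DS = V_DD − I_D·R_D = 10 − 0.183×1 = 9.82 V.
Saturation requires V_DS ≥ V_GS − V_t = 0.857 V; 9.82 ≥ 0.857 ✓.

I_D ≈ 0.18 mA, V_DS ≈ 9.8 V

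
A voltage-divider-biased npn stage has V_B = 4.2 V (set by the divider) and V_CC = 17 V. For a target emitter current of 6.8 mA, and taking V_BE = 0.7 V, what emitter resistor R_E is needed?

R_E ≈ 0.51 kΩ

V_E = V_B − V_BE = 4.2 − 0.7 = 3.5 V.
R_E = V_E / I_E = 3.5 / 6.8 = 0.515 kΩ.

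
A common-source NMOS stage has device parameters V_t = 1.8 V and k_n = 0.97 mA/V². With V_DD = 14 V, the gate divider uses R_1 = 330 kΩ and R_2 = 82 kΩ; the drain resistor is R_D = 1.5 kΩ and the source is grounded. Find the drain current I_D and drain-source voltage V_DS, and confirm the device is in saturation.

I_D ≈ 0.47 mA, V_DS ≈ 13 V

V_G = V_DD·R_2/(R_1+R_2) = 14×82/412 = 2.79 V. With the source grounded, V_GS = V_G = 2.79 V.
Assume saturation: I_D = (k_n/2)(V_GS − V_t)² = (0.97/2)×(2.79 − 1.8)² = 0.485×0.986² = 0.472 mA.
V_DS = V_DD − I_D·R_D = 14 − 0.472×1.5 = 13.3 V.
Saturation requires V_DS ≥ V_GS − V_t = 0.986 V; 13.3 ≥ 0.986 ✓.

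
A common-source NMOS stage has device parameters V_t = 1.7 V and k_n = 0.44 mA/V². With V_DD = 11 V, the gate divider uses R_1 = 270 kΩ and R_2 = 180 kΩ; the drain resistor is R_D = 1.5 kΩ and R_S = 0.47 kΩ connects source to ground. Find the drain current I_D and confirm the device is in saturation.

I_D ≈ 1.1 mA

V_G = V_DD·R_2/(R_1+R_2) = 11×180/450 = 4.4 V.
Assume saturation: I_D = (k_n/2)(V_GS − V_t)² with V_GS = V_G − I_D·R_S = 4.4 − 0.47·I_D.
Substituting gives 0.0486·I_D² − 1.56·I_D + 1.6 = 0, with roots I_D = 1.06 or 31 mA.
The root I_D = 31 mA gives V_GS = -10.2 V ≤ V_t, so take I_D = 1.06 mA.
Then V_GS = 3.9 V and V_DS = V_DD − I_D(R_D+R_S) = 11 − 1.06×1.97 = 8.9 V.
Saturation requires V_DS ≥ V_GS − V_t = 2.2 V; 8.9 ≥ 2.2 ✓.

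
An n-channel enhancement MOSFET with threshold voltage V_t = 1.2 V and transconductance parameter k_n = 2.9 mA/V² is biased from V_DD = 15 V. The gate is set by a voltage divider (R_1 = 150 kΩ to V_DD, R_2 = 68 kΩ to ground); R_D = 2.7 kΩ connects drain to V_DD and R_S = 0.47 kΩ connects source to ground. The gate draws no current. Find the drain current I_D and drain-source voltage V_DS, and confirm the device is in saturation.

V_G = V_DD·R_2/(R_1+R_2) = 15×68/218 = 4.68 V.
Assume saturation: I_D = (k_n/2)(V_GS − V_t)² with V_GS = V_G − I_D·R_S = 4.68 − 0.47·I_D.
Substituting gives 0.32·I_D² − 5.74·I_D + 17.5 = 0, with roots I_D = 3.91 or 14 mA.
The root I_D = 14 mA gives V_GS = -1.91 V ≤ V_t, so take I_D = 3.91 mA.
Then V_GS = 2.84 V and V_DS = V_DD − I_D(R_D+R_S) = 15 − 3.91×3.17 = 2.61 V.
Saturation requires V_DS ≥ V_GS − V_t = 1.64 V; 2.61 ≥ 1.64 ✓.

I_D ≈ 3.9 mA, V_DS ≈ 2.6 V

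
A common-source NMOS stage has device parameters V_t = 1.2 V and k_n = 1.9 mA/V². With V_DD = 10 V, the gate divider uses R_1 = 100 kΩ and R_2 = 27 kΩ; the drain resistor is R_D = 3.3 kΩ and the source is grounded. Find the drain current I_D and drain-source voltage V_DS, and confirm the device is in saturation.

I_D ≈ 0.81 mA, V_DS ≈ 7.3 V

V_G = V_DD·R_2/(R_1+R_2) = 10×27/127 = 2.13 V. With the source grounded, V_GS = V_G = 2.13 V.
Assume saturation: I_D = (k_n/2)(V_GS − V_t)² = (1.9/2)×(2.13 − 1.2)² = 0.95×0.926² = 0.815 mA.
V_DS = V_DD − I_D·R_D = 10 − 0.815×3.3 = 7.31 V.
Saturation requires V_DS ≥ V_GS − V_t = 0.926 V; 7.31 ≥ 0.926 ✓.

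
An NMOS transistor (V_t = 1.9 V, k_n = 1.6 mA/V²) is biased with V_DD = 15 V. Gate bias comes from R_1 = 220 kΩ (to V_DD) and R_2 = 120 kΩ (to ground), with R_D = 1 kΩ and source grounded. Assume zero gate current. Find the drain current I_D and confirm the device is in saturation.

V_G = V_DD·R_2/(R_1+R_2) = 15×120/340 = 5.29 V. With the source grounded, V_GS = V_G = 5.29 V.
Assume saturation: I_D = (k_n/2)(V_GS − V_t)² = (1.6/2)×(5.29 − 1.9)² = 0.8×3.39² = 9.22 mA.
V_DS = V_DD − I_D·R_D = 15 − 9.22×1 = 5.78 V.
Saturation requires V_DS ≥ V_GS − V_t = 3.39 V; 5.78 ≥ 3.39 ✓.

I_D ≈ 9.2 mA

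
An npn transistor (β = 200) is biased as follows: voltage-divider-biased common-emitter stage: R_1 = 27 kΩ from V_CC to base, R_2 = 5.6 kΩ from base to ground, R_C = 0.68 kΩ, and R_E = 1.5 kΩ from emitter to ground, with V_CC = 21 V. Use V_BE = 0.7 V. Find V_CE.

Thevenize the base divider: V_Th = V_CC·R_2/(R_1+R_2) = 21×5.6/32.6 = 3.61 V, R_Th = R_1‖R_2 = 4.64 kΩ.
Base-emitter loop: V_Th = I_B·R_Th + V_BE + (β+1)I_B·R_E, so I_B = (3.61 − 0.7) / (4.64 + 201×1.5) = 0.0095 mA.
I_C = β·I_B = 200×0.0095 = 1.9 mA, and I_E = (β+1)I_B = 1.91 mA.
V_CE = V_CC − I_C·R_C − I_E·R_E = 21 − 1.9×0.68 − 1.91×1.5 = 16.8 V.
V_CE = 16.8 V > 0.2 V confirms active-region operation.

V_CE ≈ 17 V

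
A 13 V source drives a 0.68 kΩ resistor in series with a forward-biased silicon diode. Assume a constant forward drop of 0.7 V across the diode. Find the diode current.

KVL around the loop: 13 = V_D + I·R = 0.7 + I × 0.68 kΩ.
So I = (13 − 0.7) / 0.68 kΩ = 12.3 / 0.68 = 18.1 mA.

I ≈ 18 mA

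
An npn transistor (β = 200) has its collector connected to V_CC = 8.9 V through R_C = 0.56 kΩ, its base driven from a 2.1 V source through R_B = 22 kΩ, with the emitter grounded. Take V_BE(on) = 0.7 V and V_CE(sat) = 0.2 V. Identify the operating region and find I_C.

Assume active. Base-emitter loop: I_B = (V_BB − V_BE)/R_B = (2.1 − 0.7)/22 = 0.0636 mA.
I_C = β·I_B = 200×0.0636 = 12.7 mA.
V_CE = V_CC − I_C·R_C = 8.9 − 12.7×0.56 = 1.77 V > V_CE(sat), so the active-region assumption holds.

active; I_C ≈ 13 mA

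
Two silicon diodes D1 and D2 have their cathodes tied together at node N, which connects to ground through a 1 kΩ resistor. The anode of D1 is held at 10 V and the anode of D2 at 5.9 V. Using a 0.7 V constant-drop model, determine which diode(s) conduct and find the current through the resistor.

Only D1 conducts; I_R ≈ 9.3 mA

Assume both conduct. Then node N would need to be at both 10−0.7 = 9.3 V and 5.9−0.7 = 5.2 V, which is impossible.
Assume only D1 conducts: V_N = 10 − 0.7 = 9.3 V, so I_R = 9.3/1 = 9.3 mA.
Check D2: its anode-to-cathode voltage is 5.9 − 9.3 = -3.4 V < 0.7 V, so it is off. The assumption is consistent.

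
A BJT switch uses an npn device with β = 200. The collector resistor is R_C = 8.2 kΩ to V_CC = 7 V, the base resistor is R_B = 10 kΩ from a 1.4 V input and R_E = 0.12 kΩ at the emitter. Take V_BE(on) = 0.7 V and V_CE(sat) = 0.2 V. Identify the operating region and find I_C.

Assume active: I_B = (1.4 − 0.7)/(10 + 201×0.12) = 0.0205 mA, I_C = β·I_B = 4.1 mA.
Then V_CE = 7 − 4.1×8.2 − 4.12×0.12 = -27.1 V < 0.2 V — the active assumption fails.
Re-solve with V_CE = 0.2 V. KCL at the emitter: V_E/R_E = (V_BB−0.7−V_E)/R_B + (V_CC−0.2−V_E)/R_C, giving V_E = 0.105 V.
I_C = (V_CC − 0.2 − V_E)/R_C = (6.8 − 0.105)/8.2 = 0.816 mA.
Check: I_B = (0.7 − 0.105)/10 = 0.0595 mA, and β·I_B = 11.9 mA > I_C, confirming saturation.

saturation; I_C ≈ 0.82 mA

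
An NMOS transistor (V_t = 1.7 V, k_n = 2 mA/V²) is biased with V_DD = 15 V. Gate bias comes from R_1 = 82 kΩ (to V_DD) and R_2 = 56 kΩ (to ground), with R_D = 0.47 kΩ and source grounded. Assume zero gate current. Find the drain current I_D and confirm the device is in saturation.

V_G = V_DD·R_2/(R_1+R_2) = 15×56/138 = 6.09 V. With the source grounded, V_GS = V_G = 6.09 V.
Assume saturation: I_D = (k_n/2)(V_GS − V_t)² = (2/2)×(6.09 − 1.7)² = 1×4.39² = 19.2 mA.
V_DS = V_DD − I_D·R_D = 15 − 19.2×0.47 = 5.95 V.
Saturation requires V_DS ≥ V_GS − V_t = 4.39 V; 5.95 ≥ 4.39 ✓.

I_D ≈ 19 mA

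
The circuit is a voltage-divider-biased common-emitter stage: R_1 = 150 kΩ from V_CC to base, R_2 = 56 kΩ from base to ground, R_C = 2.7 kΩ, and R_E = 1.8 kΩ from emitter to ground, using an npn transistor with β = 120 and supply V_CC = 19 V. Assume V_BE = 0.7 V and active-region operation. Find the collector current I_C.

Thevenize the base divider: V_Th = V_CC·R_2/(R_1+R_2) = 19×56/206 = 5.17 V, R_Th = R_1‖R_2 = 40.8 kΩ.
Base-emitter loop: V_Th = I_B·R_Th + V_BE + (β+1)I_B·R_E, so I_B = (5.17 − 0.7) / (40.8 + 121×1.8) = 0.0173 mA.
I_C = β·I_B = 120×0.0173 = 2.07 mA, and I_E = (β+1)I_B = 2.09 mA.
V_CE = V_CC − I_C·R_C − I_E·R_E = 19 − 2.07×2.7 − 2.09×1.8 = 9.64 V.
V_CE = 9.64 V > 0.2 V confirms active-region operation.

I_C ≈ 2.1 mA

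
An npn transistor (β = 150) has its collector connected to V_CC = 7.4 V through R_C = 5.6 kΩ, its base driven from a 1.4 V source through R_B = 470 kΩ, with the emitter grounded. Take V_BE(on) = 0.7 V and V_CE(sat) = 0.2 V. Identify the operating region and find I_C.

Assume active. Base-emitter loop: I_B = (V_BB − V_BE)/R_B = (1.4 − 0.7)/470 = 0.00149 mA.
I_C = β·I_B = 150×0.00149 = 0.223 mA.
V_CE = V_CC − I_C·R_C = 7.4 − 0.223×5.6 = 6.15 V > V_CE(sat), so the active-region assumption holds.

active; I_C ≈ 0.22 mA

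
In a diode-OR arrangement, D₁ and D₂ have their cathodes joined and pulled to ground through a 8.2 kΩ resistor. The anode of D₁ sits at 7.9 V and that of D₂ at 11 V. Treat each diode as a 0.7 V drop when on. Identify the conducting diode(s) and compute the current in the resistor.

Only D₂ conducts; I_R ≈ 1.3 mA

Assume both conduct. Then node N would need to be at both 7.9−0.7 = 7.2 V and 11−0.7 = 10.3 V, which is impossible.
Assume only D₂ conducts: V_N = 11 − 0.7 = 10.3 V, so I_R = 10.3/8.2 = 1.26 mA.
Check D₁: its anode-to-cathode voltage is 7.9 − 10.3 = -2.4 V < 0.7 V, so it is off. The assumption is consistent.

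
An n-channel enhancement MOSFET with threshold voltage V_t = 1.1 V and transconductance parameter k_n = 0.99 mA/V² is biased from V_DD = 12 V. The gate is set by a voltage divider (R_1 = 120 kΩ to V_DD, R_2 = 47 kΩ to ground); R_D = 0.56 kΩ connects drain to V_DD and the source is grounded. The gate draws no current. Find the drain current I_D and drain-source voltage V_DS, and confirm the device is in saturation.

I_D ≈ 2.6 mA, V_DS ≈ 11 V

V_G = V_DD·R_2/(R_1+R_2) = 12×47/167 = 3.38 V. With the source grounded, V_GS = V_G = 3.38 V.
Assume saturation: I_D = (k_n/2)(V_GS − V_t)² = (0.99/2)×(3.38 − 1.1)² = 0.495×2.28² = 2.57 mA.
V_DS = V_DD − I_D·R_D = 12 − 2.57×0.56 = 10.6 V.
Saturation requires V_DS ≥ V_GS − V_t = 2.28 V; 10.6 ≥ 2.28 ✓.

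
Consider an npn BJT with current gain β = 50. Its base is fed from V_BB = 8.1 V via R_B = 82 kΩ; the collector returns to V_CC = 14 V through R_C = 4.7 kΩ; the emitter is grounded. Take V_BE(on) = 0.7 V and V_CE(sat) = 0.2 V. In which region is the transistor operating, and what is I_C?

Assume active: I_B = (8.1 − 0.7)/82 = 0.0902 mA, giving I_C = β·I_B = 4.51 mA.
But then V_CE = 14 − 4.51×4.7 = -7.21 V < V_CE(sat) = 0.2 V — impossible in the active region.
So the transistor is saturated. With V_CE = 0.2 V, I_C = (V_CC − 0.2)/R_C = 13.8/4.7 = 2.94 mA.
Check: β·I_B = 4.51 mA > I_C = 2.94 mA, confirming saturation.

saturation; I_C ≈ 2.9 mA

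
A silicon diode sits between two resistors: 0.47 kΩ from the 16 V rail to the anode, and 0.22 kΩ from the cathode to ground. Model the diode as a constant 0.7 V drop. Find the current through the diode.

The two resistors are in series with the diode, so KVL gives 16 = I·0.47 + 0.7 + I·0.22.
I = (16 − 0.7) / (0.47 + 0.22) kΩ = 15.3 / 0.69 = 22.2 mA.

I ≈ 22 mA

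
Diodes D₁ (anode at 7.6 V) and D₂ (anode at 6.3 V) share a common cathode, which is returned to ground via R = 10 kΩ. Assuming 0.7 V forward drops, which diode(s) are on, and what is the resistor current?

Only D₁ conducts; I_R ≈ 0.69 mA

Assume both conduct. Then node N would need to be at both 7.6−0.7 = 6.9 V and 6.3−0.7 = 5.6 V, which is impossible.
Assume only D₁ conducts: V_N = 7.6 − 0.7 = 6.9 V, so I_R = 6.9/10 = 0.69 mA.
Check D₂: its anode-to-cathode voltage is 6.3 − 6.9 = -0.6 V < 0.7 V, so it is off. The assumption is consistent.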